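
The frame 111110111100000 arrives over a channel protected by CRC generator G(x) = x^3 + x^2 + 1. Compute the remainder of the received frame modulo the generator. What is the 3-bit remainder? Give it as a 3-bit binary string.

000

Modulo-2 division of 111110111100000 by 1101:
  pos 0: 1111 XOR 1101 = 0010
  pos 2: 1010 XOR 1101 = 0111
  pos 3: 1111 XOR 1101 = 0010
  pos 5: 1011 XOR 1101 = 0110
  pos 6: 1101 XOR 1101 = 0000
Remainder = 000 (zero — the frame passes the CRC check).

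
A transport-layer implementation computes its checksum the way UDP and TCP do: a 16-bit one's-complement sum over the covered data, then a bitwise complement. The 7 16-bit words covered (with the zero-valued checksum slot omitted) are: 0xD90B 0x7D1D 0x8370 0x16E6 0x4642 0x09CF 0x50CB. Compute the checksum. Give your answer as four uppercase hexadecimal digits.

One's-complement addition (fold any carry out of bit 15 back into bit 0):
  0xD90B + 0x7D1D = 0x15628 → wrap carry → 0x5629
  0x5629 + 0x8370 = 0x0D999
  0xD999 + 0x16E6 = 0x0F07F
  0xF07F + 0x4642 = 0x136C1 → wrap carry → 0x36C2
  0x36C2 + 0x09CF = 0x04091
  0x4091 + 0x50CB = 0x0915C
One's-complement sum = 0x915C.
Checksum = ~0x915C & 0xFFFF = 0x6EA3.

6EA3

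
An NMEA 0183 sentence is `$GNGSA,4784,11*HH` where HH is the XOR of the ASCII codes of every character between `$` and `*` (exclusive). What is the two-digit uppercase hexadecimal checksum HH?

XOR the ASCII codes of the payload characters:
  'G' = 0x47 → acc = 0x47
  'N' = 0x4E → acc = 0x09
  'G' = 0x47 → acc = 0x4E
  'S' = 0x53 → acc = 0x1D
  'A' = 0x41 → acc = 0x5C
  ',' = 0x2C → acc = 0x70
  '4' = 0x34 → acc = 0x44
  '7' = 0x37 → acc = 0x73
  '8' = 0x38 → acc = 0x4B
  '4' = 0x34 → acc = 0x7F
  ',' = 0x2C → acc = 0x53
  '1' = 0x31 → acc = 0x62
  '1' = 0x31 → acc = 0x53
Checksum = 0x53.

53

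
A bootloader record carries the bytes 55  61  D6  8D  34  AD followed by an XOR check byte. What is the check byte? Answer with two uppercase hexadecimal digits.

F6

XOR the bytes together:
  start with 0x55
  0x55 ⊕ 0x61 = 0x34
  0x34 ⊕ 0xD6 = 0xE2
  0xE2 ⊕ 0x8D = 0x6F
  0x6F ⊕ 0x34 = 0x5B
  0x5B ⊕ 0xAD = 0xF6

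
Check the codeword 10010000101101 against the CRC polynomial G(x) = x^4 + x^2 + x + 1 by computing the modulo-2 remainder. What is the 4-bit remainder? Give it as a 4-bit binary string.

0000

Modulo-2 division of 10010000101101 by 10111:
  pos 0: 10010 XOR 10111 = 00101
  pos 2: 10100 XOR 10111 = 00011
  pos 5: 11010 XOR 10111 = 01101
  pos 6: 11011 XOR 10111 = 01100
  pos 7: 11001 XOR 10111 = 01110
  pos 8: 11100 XOR 10111 = 01011
  pos 9: 10111 XOR 10111 = 00000
Remainder = 0000 (zero — the frame passes the CRC check).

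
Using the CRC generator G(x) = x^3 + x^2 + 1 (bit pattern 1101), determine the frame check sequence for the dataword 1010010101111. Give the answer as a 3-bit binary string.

100

Append 3 zeros: 1010010101111000. Divide by 1101 (XOR where the leading bit is 1):
  pos 0: 1010 XOR 1101 = 0111
  pos 1: 1110 XOR 1101 = 0011
  pos 3: 1110 XOR 1101 = 0011
  pos 5: 1110 XOR 1101 = 0011
  pos 7: 1111 XOR 1101 = 0010
  pos 9: 1011 XOR 1101 = 0110
  pos 10: 1100 XOR 1101 = 0001
Remainder (last 3 bits) = 100. This is the CRC / FCS.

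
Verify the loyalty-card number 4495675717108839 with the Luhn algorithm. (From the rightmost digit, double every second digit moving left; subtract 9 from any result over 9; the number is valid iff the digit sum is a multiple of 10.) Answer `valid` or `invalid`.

From the right, keep odd positions and double even positions (subtract 9 from any doubled value over 9):
  doubled (positions 2,4,...): 6 7 2 2 1 3 9 8 → sum 38
  kept (positions 1,3,...): 9 8 0 7 7 7 5 4 → sum 47
Total = 85.
85 mod 10 = 5, so the number is invalid.

invalid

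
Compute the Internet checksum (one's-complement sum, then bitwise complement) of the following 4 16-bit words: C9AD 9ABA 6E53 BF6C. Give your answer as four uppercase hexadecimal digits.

6DD7

One's-complement addition (fold any carry out of bit 15 back into bit 0):
  0xC9AD + 0x9ABA = 0x16467 → wrap carry → 0x6468
  0x6468 + 0x6E53 = 0x0D2BB
  0xD2BB + 0xBF6C = 0x19227 → wrap carry → 0x9228
One's-complement sum = 0x9228.
Checksum = ~0x9228 & 0xFFFF = 0x6DD7.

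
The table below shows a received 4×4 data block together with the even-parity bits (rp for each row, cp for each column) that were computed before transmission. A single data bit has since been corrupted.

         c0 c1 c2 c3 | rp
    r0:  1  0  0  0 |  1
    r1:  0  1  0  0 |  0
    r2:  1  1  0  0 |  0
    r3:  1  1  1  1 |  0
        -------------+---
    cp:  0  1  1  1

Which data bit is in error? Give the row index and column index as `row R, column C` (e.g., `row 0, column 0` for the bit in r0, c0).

Recompute each row's even parity and compare to rp:
  r0: data parity 1, sent rp 1 → ok
  r1: data parity 1, sent rp 0 → mismatch
  r2: data parity 0, sent rp 0 → ok
  r3: data parity 0, sent rp 0 → ok
Recompute each column's even parity and compare to cp:
  c0: data parity 1, sent cp 0 → mismatch
  c1: data parity 1, sent cp 1 → ok
  c2: data parity 1, sent cp 1 → ok
  c3: data parity 1, sent cp 1 → ok
Exactly one row (r1) and one column (c0) fail → the flipped bit is at their intersection.

row 1, column 0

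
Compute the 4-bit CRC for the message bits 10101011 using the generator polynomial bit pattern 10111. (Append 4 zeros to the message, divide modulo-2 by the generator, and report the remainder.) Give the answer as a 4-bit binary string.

Append 4 zeros: 101010110000. Divide by 10111 (XOR where the leading bit is 1):
  pos 0: 10101 XOR 10111 = 00010
  pos 3: 10011 XOR 10111 = 00100
  pos 5: 10000 XOR 10111 = 00111
  pos 7: 11100 XOR 10111 = 01011
Remainder (last 4 bits) = 1011. This is the CRC / FCS.

1011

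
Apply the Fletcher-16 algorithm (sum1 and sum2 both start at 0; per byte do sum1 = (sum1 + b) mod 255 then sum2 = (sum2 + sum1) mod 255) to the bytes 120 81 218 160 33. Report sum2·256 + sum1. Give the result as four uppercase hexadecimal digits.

9266

Running sums (mod 255):
  after byte 0 (120): sum1=120, sum2=120
  after byte 1 (81): sum1=201, sum2=66
  after byte 2 (218): sum1=164, sum2=230
  after byte 3 (160): sum1=69, sum2=44
  after byte 4 (33): sum1=102, sum2=146
Checksum = sum2·256 + sum1 = 146·256 + 102 = 37478 = 0x9266.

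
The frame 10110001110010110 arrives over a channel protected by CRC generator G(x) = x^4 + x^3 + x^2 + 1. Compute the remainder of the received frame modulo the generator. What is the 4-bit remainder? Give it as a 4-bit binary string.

0111

Modulo-2 division of 10110001110010110 by 11101:
  pos 0: 10110 XOR 11101 = 01011
  pos 1: 10110 XOR 11101 = 01011
  pos 2: 10110 XOR 11101 = 01011
  pos 3: 10111 XOR 11101 = 01010
  pos 4: 10101 XOR 11101 = 01000
  pos 5: 10001 XOR 11101 = 01100
  pos 6: 11000 XOR 11101 = 00101
  pos 8: 10101 XOR 11101 = 01000
  pos 9: 10000 XOR 11101 = 01101
  pos 10: 11011 XOR 11101 = 00110
  pos 12: 11010 XOR 11101 = 00111
Remainder = 0111 (nonzero — an error is detected).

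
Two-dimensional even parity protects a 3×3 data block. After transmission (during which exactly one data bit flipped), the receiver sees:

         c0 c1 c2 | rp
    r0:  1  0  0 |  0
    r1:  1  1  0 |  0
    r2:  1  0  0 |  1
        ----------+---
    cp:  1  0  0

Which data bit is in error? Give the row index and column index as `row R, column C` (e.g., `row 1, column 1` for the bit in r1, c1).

Recompute each row's even parity and compare to rp:
  r0: data parity 1, sent rp 0 → mismatch
  r1: data parity 0, sent rp 0 → ok
  r2: data parity 1, sent rp 1 → ok
Recompute each column's even parity and compare to cp:
  c0: data parity 1, sent cp 1 → ok
  c1: data parity 1, sent cp 0 → mismatch
  c2: data parity 0, sent cp 0 → ok
Exactly one row (r0) and one column (c1) fail → the flipped bit is at their intersection.

row 0, column 1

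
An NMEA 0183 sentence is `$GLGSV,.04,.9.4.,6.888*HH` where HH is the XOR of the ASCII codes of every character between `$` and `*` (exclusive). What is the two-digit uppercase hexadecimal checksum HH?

XOR the ASCII codes of the payload characters:
  'G' = 0x47 → acc = 0x47
  'L' = 0x4C → acc = 0x0B
  'G' = 0x47 → acc = 0x4C
  'S' = 0x53 → acc = 0x1F
  'V' = 0x56 → acc = 0x49
  ',' = 0x2C → acc = 0x65
  '.' = 0x2E → acc = 0x4B
  '0' = 0x30 → acc = 0x7B
  '4' = 0x34 → acc = 0x4F
  ',' = 0x2C → acc = 0x63
  '.' = 0x2E → acc = 0x4D
  '9' = 0x39 → acc = 0x74
  '.' = 0x2E → acc = 0x5A
  '4' = 0x34 → acc = 0x6E
  '.' = 0x2E → acc = 0x40
  ',' = 0x2C → acc = 0x6C
  '6' = 0x36 → acc = 0x5A
  '.' = 0x2E → acc = 0x74
  '8' = 0x38 → acc = 0x4C
  '8' = 0x38 → acc = 0x74
  '8' = 0x38 → acc = 0x4C
Checksum = 0x4C.

4C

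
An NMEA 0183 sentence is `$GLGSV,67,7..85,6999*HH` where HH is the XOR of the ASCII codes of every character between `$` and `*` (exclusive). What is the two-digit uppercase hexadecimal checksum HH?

51

XOR the ASCII codes of the payload characters:
  'G' = 0x47 → acc = 0x47
  'L' = 0x4C → acc = 0x0B
  'G' = 0x47 → acc = 0x4C
  'S' = 0x53 → acc = 0x1F
  'V' = 0x56 → acc = 0x49
  ',' = 0x2C → acc = 0x65
  '6' = 0x36 → acc = 0x53
  '7' = 0x37 → acc = 0x64
  ',' = 0x2C → acc = 0x48
  '7' = 0x37 → acc = 0x7F
  '.' = 0x2E → acc = 0x51
  '.' = 0x2E → acc = 0x7F
  '8' = 0x38 → acc = 0x47
  '5' = 0x35 → acc = 0x72
  ',' = 0x2C → acc = 0x5E
  '6' = 0x36 → acc = 0x68
  '9' = 0x39 → acc = 0x51
  '9' = 0x39 → acc = 0x68
  '9' = 0x39 → acc = 0x51
Checksum = 0x51.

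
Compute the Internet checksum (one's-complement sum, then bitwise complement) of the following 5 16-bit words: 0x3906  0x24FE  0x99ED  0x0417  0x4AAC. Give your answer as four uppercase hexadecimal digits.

B94A

One's-complement addition (fold any carry out of bit 15 back into bit 0):
  0x3906 + 0x24FE = 0x05E04
  0x5E04 + 0x99ED = 0x0F7F1
  0xF7F1 + 0x0417 = 0x0FC08
  0xFC08 + 0x4AAC = 0x146B4 → wrap carry → 0x46B5
One's-complement sum = 0x46B5.
Checksum = ~0x46B5 & 0xFFFF = 0xB94A.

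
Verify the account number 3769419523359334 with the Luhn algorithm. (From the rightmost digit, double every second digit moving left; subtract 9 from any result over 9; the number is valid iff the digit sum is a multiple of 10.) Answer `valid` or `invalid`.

invalid

From the right, keep odd positions and double even positions (subtract 9 from any doubled value over 9):
  doubled (positions 2,4,...): 6 9 6 4 9 8 3 6 → sum 51
  kept (positions 1,3,...): 4 3 5 3 5 1 9 7 → sum 37
Total = 88.
88 mod 10 = 8, so the number is invalid.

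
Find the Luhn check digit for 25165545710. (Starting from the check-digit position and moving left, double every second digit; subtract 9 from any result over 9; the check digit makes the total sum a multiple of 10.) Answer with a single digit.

8

Partial digits right→left: 0 1 7 5 4 5 5 6 1 5 2
Double every second digit counting from the check-digit position (so the 1st, 3rd, 5th, ... of the partial from the right).
  doubled (with −9 where >9): 0 5 8 1 2 4 → sum 20
  kept as-is: 1 5 5 6 5 → sum 22
Total = 20 + 22 = 42.
Check digit = (10 − (42 mod 10)) mod 10 = 8.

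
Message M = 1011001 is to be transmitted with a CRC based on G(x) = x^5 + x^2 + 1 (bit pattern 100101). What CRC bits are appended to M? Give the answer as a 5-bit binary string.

Append 5 zeros: 101100100000. Divide by 100101 (XOR where the leading bit is 1):
  pos 0: 101100 XOR 100101 = 001001
  pos 2: 100110 XOR 100101 = 000011
  pos 6: 110000 XOR 100101 = 010101
Remainder (last 5 bits) = 10101. This is the CRC / FCS.

10101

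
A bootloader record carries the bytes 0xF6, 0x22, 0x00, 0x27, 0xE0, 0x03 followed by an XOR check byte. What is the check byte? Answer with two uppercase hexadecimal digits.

10

XOR the bytes together:
  start with 0xF6
  0xF6 ⊕ 0x22 = 0xD4
  0xD4 ⊕ 0x00 = 0xD4
  0xD4 ⊕ 0x27 = 0xF3
  0xF3 ⊕ 0xE0 = 0x13
  0x13 ⊕ 0x03 = 0x10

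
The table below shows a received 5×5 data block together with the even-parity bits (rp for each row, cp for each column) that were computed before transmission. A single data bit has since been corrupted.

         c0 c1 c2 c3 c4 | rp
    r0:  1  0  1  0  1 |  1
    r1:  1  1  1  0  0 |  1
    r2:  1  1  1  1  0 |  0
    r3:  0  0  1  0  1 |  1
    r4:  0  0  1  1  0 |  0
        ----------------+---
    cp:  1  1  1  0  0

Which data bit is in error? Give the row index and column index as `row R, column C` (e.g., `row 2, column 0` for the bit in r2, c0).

row 3, column 1

Recompute each row's even parity and compare to rp:
  r0: data parity 1, sent rp 1 → ok
  r1: data parity 1, sent rp 1 → ok
  r2: data parity 0, sent rp 0 → ok
  r3: data parity 0, sent rp 1 → mismatch
  r4: data parity 0, sent rp 0 → ok
Recompute each column's even parity and compare to cp:
  c0: data parity 1, sent cp 1 → ok
  c1: data parity 0, sent cp 1 → mismatch
  c2: data parity 1, sent cp 1 → ok
  c3: data parity 0, sent cp 0 → ok
  c4: data parity 0, sent cp 0 → ok
Exactly one row (r3) and one column (c1) fail → the flipped bit is at their intersection.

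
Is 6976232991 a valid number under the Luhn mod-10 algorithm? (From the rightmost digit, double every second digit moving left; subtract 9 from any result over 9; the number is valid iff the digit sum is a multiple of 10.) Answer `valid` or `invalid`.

invalid

From the right, keep odd positions and double even positions (subtract 9 from any doubled value over 9):
  doubled (positions 2,4,...): 9 4 4 5 3 → sum 25
  kept (positions 1,3,...): 1 9 3 6 9 → sum 28
Total = 53.
53 mod 10 = 3, so the number is invalid.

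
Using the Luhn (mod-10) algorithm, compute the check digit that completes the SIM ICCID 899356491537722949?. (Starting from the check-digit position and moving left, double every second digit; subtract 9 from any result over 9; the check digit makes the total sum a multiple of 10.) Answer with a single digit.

2

Partial digits right→left: 9 4 9 2 2 7 7 3 5 1 9 4 6 5 3 9 9 8
Double every second digit counting from the check-digit position (so the 1st, 3rd, 5th, ... of the partial from the right).
  doubled (with −9 where >9): 9 9 4 5 1 9 3 6 9 → sum 55
  kept as-is: 4 2 7 3 1 4 5 9 8 → sum 43
Total = 55 + 43 = 98.
Check digit = (10 − (98 mod 10)) mod 10 = 2.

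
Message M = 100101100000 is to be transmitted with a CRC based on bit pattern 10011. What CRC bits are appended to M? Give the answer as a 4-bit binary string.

Append 4 zeros: 1001011000000000. Divide by 10011 (XOR where the leading bit is 1):
  pos 0: 10010 XOR 10011 = 00001
  pos 4: 11100 XOR 10011 = 01111
  pos 5: 11110 XOR 10011 = 01101
  pos 6: 11010 XOR 10011 = 01001
  pos 7: 10010 XOR 10011 = 00001
  pos 11: 10000 XOR 10011 = 00011
Remainder (last 4 bits) = 0011. This is the CRC / FCS.

0011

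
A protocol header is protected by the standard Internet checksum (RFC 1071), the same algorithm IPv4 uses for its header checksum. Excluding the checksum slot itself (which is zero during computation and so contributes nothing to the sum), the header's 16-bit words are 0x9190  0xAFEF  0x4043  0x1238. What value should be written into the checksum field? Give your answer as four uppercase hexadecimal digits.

6C04

One's-complement addition (fold any carry out of bit 15 back into bit 0):
  0x9190 + 0xAFEF = 0x1417F → wrap carry → 0x4180
  0x4180 + 0x4043 = 0x081C3
  0x81C3 + 0x1238 = 0x093FB
One's-complement sum = 0x93FB.
Checksum = ~0x93FB & 0xFFFF = 0x6C04.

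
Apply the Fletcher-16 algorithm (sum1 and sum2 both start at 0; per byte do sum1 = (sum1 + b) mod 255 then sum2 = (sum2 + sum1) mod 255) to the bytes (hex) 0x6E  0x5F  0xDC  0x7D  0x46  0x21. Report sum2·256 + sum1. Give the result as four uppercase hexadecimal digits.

0D8F

Running sums (mod 255):
  after byte 0 (0x6E): sum1=110, sum2=110
  after byte 1 (0x5F): sum1=205, sum2=60
  after byte 2 (0xDC): sum1=170, sum2=230
  after byte 3 (0x7D): sum1=40, sum2=15
  after byte 4 (0x46): sum1=110, sum2=125
  after byte 5 (0x21): sum1=143, sum2=13
Checksum = sum2·256 + sum1 = 13·256 + 143 = 3471 = 0x0D8F.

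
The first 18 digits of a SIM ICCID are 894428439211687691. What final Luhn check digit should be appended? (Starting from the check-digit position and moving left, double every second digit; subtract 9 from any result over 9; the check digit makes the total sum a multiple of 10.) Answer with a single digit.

2

Partial digits right→left: 1 9 6 7 8 6 1 1 2 9 3 4 8 2 4 4 9 8
Double every second digit counting from the check-digit position (so the 1st, 3rd, 5th, ... of the partial from the right).
  doubled (with −9 where >9): 2 3 7 2 4 6 7 8 9 → sum 48
  kept as-is: 9 7 6 1 9 4 2 4 8 → sum 50
Total = 48 + 50 = 98.
Check digit = (10 − (98 mod 10)) mod 10 = 2.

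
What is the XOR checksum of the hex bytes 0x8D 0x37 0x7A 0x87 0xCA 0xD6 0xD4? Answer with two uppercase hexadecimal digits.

XOR the bytes together:
  start with 0x8D
  0x8D ⊕ 0x37 = 0xBA
  0xBA ⊕ 0x7A = 0xC0
  0xC0 ⊕ 0x87 = 0x47
  0x47 ⊕ 0xCA = 0x8D
  0x8D ⊕ 0xD6 = 0x5B
  0x5B ⊕ 0xD4 = 0x8F

8F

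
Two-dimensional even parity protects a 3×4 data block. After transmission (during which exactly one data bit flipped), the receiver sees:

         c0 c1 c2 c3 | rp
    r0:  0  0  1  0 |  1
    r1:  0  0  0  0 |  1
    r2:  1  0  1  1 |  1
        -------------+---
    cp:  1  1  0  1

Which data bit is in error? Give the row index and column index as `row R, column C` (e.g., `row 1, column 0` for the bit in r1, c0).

row 1, column 1

Recompute each row's even parity and compare to rp:
  r0: data parity 1, sent rp 1 → ok
  r1: data parity 0, sent rp 1 → mismatch
  r2: data parity 1, sent rp 1 → ok
Recompute each column's even parity and compare to cp:
  c0: data parity 1, sent cp 1 → ok
  c1: data parity 0, sent cp 1 → mismatch
  c2: data parity 0, sent cp 0 → ok
  c3: data parity 1, sent cp 1 → ok
Exactly one row (r1) and one column (c1) fail → the flipped bit is at their intersection.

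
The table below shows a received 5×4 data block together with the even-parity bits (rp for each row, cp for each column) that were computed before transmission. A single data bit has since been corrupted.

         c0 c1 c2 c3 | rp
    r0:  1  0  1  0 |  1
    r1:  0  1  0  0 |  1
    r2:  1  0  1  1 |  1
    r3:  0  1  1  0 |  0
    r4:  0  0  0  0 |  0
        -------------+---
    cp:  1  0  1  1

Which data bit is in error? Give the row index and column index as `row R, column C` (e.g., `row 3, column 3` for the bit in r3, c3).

Recompute each row's even parity and compare to rp:
  r0: data parity 0, sent rp 1 → mismatch
  r1: data parity 1, sent rp 1 → ok
  r2: data parity 1, sent rp 1 → ok
  r3: data parity 0, sent rp 0 → ok
  r4: data parity 0, sent rp 0 → ok
Recompute each column's even parity and compare to cp:
  c0: data parity 0, sent cp 1 → mismatch
  c1: data parity 0, sent cp 0 → ok
  c2: data parity 1, sent cp 1 → ok
  c3: data parity 1, sent cp 1 → ok
Exactly one row (r0) and one column (c0) fail → the flipped bit is at their intersection.

row 0, column 0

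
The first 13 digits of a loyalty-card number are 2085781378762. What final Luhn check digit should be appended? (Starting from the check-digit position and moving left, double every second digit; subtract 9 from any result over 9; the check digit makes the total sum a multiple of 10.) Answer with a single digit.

Partial digits right→left: 2 6 7 8 7 3 1 8 7 5 8 0 2
Double every second digit counting from the check-digit position (so the 1st, 3rd, 5th, ... of the partial from the right).
  doubled (with −9 where >9): 4 5 5 2 5 7 4 → sum 32
  kept as-is: 6 8 3 8 5 0 → sum 30
Total = 32 + 30 = 62.
Check digit = (10 − (62 mod 10)) mod 10 = 8.

8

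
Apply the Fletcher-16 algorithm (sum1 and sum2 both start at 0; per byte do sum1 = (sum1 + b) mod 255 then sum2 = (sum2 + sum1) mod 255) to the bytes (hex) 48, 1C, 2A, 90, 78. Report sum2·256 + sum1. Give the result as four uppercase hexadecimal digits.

Running sums (mod 255):
  after byte 0 (48): sum1=72, sum2=72
  after byte 1 (1C): sum1=100, sum2=172
  after byte 2 (2A): sum1=142, sum2=59
  after byte 3 (90): sum1=31, sum2=90
  after byte 4 (78): sum1=151, sum2=241
Checksum = sum2·256 + sum1 = 241·256 + 151 = 61847 = 0xF197.

F197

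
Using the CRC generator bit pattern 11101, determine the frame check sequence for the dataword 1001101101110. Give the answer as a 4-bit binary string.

1001

Append 4 zeros: 10011011011100000. Divide by 11101 (XOR where the leading bit is 1):
  pos 0: 10011 XOR 11101 = 01110
  pos 1: 11100 XOR 11101 = 00001
  pos 5: 11101 XOR 11101 = 00000
  pos 10: 11000 XOR 11101 = 00101
  pos 12: 10100 XOR 11101 = 01001
Remainder (last 4 bits) = 1001. This is the CRC / FCS.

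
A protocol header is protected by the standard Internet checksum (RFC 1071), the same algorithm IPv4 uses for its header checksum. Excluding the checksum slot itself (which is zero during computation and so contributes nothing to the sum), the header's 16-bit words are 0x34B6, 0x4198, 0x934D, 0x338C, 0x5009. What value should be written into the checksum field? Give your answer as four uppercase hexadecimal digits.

72CE

One's-complement addition (fold any carry out of bit 15 back into bit 0):
  0x34B6 + 0x4198 = 0x0764E
  0x764E + 0x934D = 0x1099B → wrap carry → 0x099C
  0x099C + 0x338C = 0x03D28
  0x3D28 + 0x5009 = 0x08D31
One's-complement sum = 0x8D31.
Checksum = ~0x8D31 & 0xFFFF = 0x72CE.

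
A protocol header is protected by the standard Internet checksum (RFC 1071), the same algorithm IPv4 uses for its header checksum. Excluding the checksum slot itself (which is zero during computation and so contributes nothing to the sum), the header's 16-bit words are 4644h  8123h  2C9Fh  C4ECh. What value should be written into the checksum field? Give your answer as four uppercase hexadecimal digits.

470C

One's-complement addition (fold any carry out of bit 15 back into bit 0):
  0x4644 + 0x8123 = 0x0C767
  0xC767 + 0x2C9F = 0x0F406
  0xF406 + 0xC4EC = 0x1B8F2 → wrap carry → 0xB8F3
One's-complement sum = 0xB8F3.
Checksum = ~0xB8F3 & 0xFFFF = 0x470C.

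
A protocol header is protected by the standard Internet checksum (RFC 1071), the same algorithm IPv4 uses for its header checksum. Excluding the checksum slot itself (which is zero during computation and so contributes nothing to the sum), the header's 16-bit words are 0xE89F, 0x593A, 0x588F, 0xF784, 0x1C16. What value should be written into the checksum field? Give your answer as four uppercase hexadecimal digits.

51FB

One's-complement addition (fold any carry out of bit 15 back into bit 0):
  0xE89F + 0x593A = 0x141D9 → wrap carry → 0x41DA
  0x41DA + 0x588F = 0x09A69
  0x9A69 + 0xF784 = 0x191ED → wrap carry → 0x91EE
  0x91EE + 0x1C16 = 0x0AE04
One's-complement sum = 0xAE04.
Checksum = ~0xAE04 & 0xFFFF = 0x51FB.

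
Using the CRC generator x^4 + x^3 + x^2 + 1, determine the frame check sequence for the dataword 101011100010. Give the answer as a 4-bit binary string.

Append 4 zeros: 1010111000100000. Divide by 11101 (XOR where the leading bit is 1):
  pos 0: 10101 XOR 11101 = 01000
  pos 1: 10001 XOR 11101 = 01100
  pos 2: 11001 XOR 11101 = 00100
  pos 4: 10000 XOR 11101 = 01101
  pos 5: 11010 XOR 11101 = 00111
  pos 7: 11110 XOR 11101 = 00011
  pos 10: 11000 XOR 11101 = 00101
Remainder (last 4 bits) = 1010. This is the CRC / FCS.

1010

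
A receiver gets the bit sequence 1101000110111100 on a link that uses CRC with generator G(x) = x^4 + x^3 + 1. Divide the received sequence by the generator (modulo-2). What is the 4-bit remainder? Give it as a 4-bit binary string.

1001

Modulo-2 division of 1101000110111100 by 11001:
  pos 0: 11010 XOR 11001 = 00011
  pos 3: 11001 XOR 11001 = 00000
  pos 8: 10111 XOR 11001 = 01110
  pos 9: 11101 XOR 11001 = 00100
  pos 11: 10000 XOR 11001 = 01001
Remainder = 1001 (nonzero — an error is detected).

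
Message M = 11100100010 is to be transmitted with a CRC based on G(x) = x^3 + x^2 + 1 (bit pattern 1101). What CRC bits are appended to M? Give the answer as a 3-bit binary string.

111

Append 3 zeros: 11100100010000. Divide by 1101 (XOR where the leading bit is 1):
  pos 0: 1110 XOR 1101 = 0011
  pos 2: 1101 XOR 1101 = 0000
  pos 9: 1000 XOR 1101 = 0101
  pos 10: 1010 XOR 1101 = 0111
Remainder (last 3 bits) = 111. This is the CRC / FCS.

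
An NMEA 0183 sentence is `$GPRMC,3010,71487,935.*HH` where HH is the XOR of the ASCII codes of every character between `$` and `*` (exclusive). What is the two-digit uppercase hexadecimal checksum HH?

49

XOR the ASCII codes of the payload characters:
  'G' = 0x47 → acc = 0x47
  'P' = 0x50 → acc = 0x17
  'R' = 0x52 → acc = 0x45
  'M' = 0x4D → acc = 0x08
  'C' = 0x43 → acc = 0x4B
  ',' = 0x2C → acc = 0x67
  '3' = 0x33 → acc = 0x54
  '0' = 0x30 → acc = 0x64
  '1' = 0x31 → acc = 0x55
  '0' = 0x30 → acc = 0x65
  ',' = 0x2C → acc = 0x49
  '7' = 0x37 → acc = 0x7E
  '1' = 0x31 → acc = 0x4F
  '4' = 0x34 → acc = 0x7B
  '8' = 0x38 → acc = 0x43
  '7' = 0x37 → acc = 0x74
  ',' = 0x2C → acc = 0x58
  '9' = 0x39 → acc = 0x61
  '3' = 0x33 → acc = 0x52
  '5' = 0x35 → acc = 0x67
  '.' = 0x2E → acc = 0x49
Checksum = 0x49.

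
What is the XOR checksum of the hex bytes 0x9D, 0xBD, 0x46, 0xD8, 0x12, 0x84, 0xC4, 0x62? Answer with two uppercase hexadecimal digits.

8E

XOR the bytes together:
  start with 0x9D
  0x9D ⊕ 0xBD = 0x20
  0x20 ⊕ 0x46 = 0x66
  0x66 ⊕ 0xD8 = 0xBE
  0xBE ⊕ 0x12 = 0xAC
  0xAC ⊕ 0x84 = 0x28
  0x28 ⊕ 0xC4 = 0xEC
  0xEC ⊕ 0x62 = 0x8E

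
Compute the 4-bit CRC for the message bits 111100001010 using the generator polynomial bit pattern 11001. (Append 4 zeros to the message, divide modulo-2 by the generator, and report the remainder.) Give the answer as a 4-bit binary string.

Append 4 zeros: 1111000010100000. Divide by 11001 (XOR where the leading bit is 1):
  pos 0: 11110 XOR 11001 = 00111
  pos 2: 11100 XOR 11001 = 00101
  pos 4: 10101 XOR 11001 = 01100
  pos 5: 11000 XOR 11001 = 00001
  pos 9: 11000 XOR 11001 = 00001
Remainder (last 4 bits) = 0100. This is the CRC / FCS.

0100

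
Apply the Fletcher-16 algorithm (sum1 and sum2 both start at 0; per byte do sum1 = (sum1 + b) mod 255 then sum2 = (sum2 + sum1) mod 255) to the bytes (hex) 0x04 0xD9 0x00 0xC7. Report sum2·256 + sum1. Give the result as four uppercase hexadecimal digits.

Running sums (mod 255):
  after byte 0 (0x04): sum1=4, sum2=4
  after byte 1 (0xD9): sum1=221, sum2=225
  after byte 2 (0x00): sum1=221, sum2=191
  after byte 3 (0xC7): sum1=165, sum2=101
Checksum = sum2·256 + sum1 = 101·256 + 165 = 26021 = 0x65A5.

65A5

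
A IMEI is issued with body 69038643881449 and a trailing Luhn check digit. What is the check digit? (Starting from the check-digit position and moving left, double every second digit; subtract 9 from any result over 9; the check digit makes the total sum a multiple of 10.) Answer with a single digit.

Partial digits right→left: 9 4 4 1 8 8 3 4 6 8 3 0 9 6
Double every second digit counting from the check-digit position (so the 1st, 3rd, 5th, ... of the partial from the right).
  doubled (with −9 where >9): 9 8 7 6 3 6 9 → sum 48
  kept as-is: 4 1 8 4 8 0 6 → sum 31
Total = 48 + 31 = 79.
Check digit = (10 − (79 mod 10)) mod 10 = 1.

1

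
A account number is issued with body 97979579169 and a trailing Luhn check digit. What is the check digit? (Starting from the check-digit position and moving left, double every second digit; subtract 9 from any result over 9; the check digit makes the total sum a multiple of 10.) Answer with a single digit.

3

Partial digits right→left: 9 6 1 9 7 5 9 7 9 7 9
Double every second digit counting from the check-digit position (so the 1st, 3rd, 5th, ... of the partial from the right).
  doubled (with −9 where >9): 9 2 5 9 9 9 → sum 43
  kept as-is: 6 9 5 7 7 → sum 34
Total = 43 + 34 = 77.
Check digit = (10 − (77 mod 10)) mod 10 = 3.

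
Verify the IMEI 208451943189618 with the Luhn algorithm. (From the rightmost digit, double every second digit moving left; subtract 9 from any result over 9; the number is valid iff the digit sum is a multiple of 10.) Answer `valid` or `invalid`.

valid

From the right, keep odd positions and double even positions (subtract 9 from any doubled value over 9):
  doubled (positions 2,4,...): 2 9 2 8 2 8 0 → sum 31
  kept (positions 1,3,...): 8 6 8 3 9 5 8 2 → sum 49
Total = 80.
80 mod 10 = 0, so the number is valid.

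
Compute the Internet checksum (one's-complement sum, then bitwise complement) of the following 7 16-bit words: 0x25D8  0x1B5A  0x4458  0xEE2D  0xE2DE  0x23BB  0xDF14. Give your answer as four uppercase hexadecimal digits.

A698

One's-complement addition (fold any carry out of bit 15 back into bit 0):
  0x25D8 + 0x1B5A = 0x04132
  0x4132 + 0x4458 = 0x0858A
  0x858A + 0xEE2D = 0x173B7 → wrap carry → 0x73B8
  0x73B8 + 0xE2DE = 0x15696 → wrap carry → 0x5697
  0x5697 + 0x23BB = 0x07A52
  0x7A52 + 0xDF14 = 0x15966 → wrap carry → 0x5967
One's-complement sum = 0x5967.
Checksum = ~0x5967 & 0xFFFF = 0xA698.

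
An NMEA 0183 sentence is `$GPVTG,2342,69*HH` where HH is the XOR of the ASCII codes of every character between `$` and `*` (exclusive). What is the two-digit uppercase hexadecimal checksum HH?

5A

XOR the ASCII codes of the payload characters:
  'G' = 0x47 → acc = 0x47
  'P' = 0x50 → acc = 0x17
  'V' = 0x56 → acc = 0x41
  'T' = 0x54 → acc = 0x15
  'G' = 0x47 → acc = 0x52
  ',' = 0x2C → acc = 0x7E
  '2' = 0x32 → acc = 0x4C
  '3' = 0x33 → acc = 0x7F
  '4' = 0x34 → acc = 0x4B
  '2' = 0x32 → acc = 0x79
  ',' = 0x2C → acc = 0x55
  '6' = 0x36 → acc = 0x63
  '9' = 0x39 → acc = 0x5A
Checksum = 0x5A.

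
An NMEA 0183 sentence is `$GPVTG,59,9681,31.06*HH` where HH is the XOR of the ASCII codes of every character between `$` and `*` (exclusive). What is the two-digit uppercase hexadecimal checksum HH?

XOR the ASCII codes of the payload characters:
  'G' = 0x47 → acc = 0x47
  'P' = 0x50 → acc = 0x17
  'V' = 0x56 → acc = 0x41
  'T' = 0x54 → acc = 0x15
  'G' = 0x47 → acc = 0x52
  ',' = 0x2C → acc = 0x7E
  '5' = 0x35 → acc = 0x4B
  '9' = 0x39 → acc = 0x72
  ',' = 0x2C → acc = 0x5E
  '9' = 0x39 → acc = 0x67
  '6' = 0x36 → acc = 0x51
  '8' = 0x38 → acc = 0x69
  '1' = 0x31 → acc = 0x58
  ',' = 0x2C → acc = 0x74
  '3' = 0x33 → acc = 0x47
  '1' = 0x31 → acc = 0x76
  '.' = 0x2E → acc = 0x58
  '0' = 0x30 → acc = 0x68
  '6' = 0x36 → acc = 0x5E
Checksum = 0x5E.

5E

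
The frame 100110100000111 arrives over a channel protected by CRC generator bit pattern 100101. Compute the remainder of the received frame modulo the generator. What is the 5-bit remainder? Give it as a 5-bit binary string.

Modulo-2 division of 100110100000111 by 100101:
  pos 0: 100110 XOR 100101 = 000011
  pos 4: 111000 XOR 100101 = 011101
  pos 5: 111010 XOR 100101 = 011111
  pos 6: 111110 XOR 100101 = 011011
  pos 7: 110111 XOR 100101 = 010010
  pos 8: 100101 XOR 100101 = 000000
Remainder = 00001 (nonzero — an error is detected).

00001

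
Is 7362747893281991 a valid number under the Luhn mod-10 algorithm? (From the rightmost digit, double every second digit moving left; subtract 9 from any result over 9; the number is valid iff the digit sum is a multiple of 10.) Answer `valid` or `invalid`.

valid

From the right, keep odd positions and double even positions (subtract 9 from any doubled value over 9):
  doubled (positions 2,4,...): 9 2 4 9 5 5 3 5 → sum 42
  kept (positions 1,3,...): 1 9 8 3 8 4 2 3 → sum 38
Total = 80.
80 mod 10 = 0, so the number is valid.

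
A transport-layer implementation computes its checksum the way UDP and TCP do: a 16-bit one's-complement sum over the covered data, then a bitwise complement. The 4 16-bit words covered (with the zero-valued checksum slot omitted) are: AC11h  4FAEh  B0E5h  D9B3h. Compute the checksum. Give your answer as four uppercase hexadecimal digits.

One's-complement addition (fold any carry out of bit 15 back into bit 0):
  0xAC11 + 0x4FAE = 0x0FBBF
  0xFBBF + 0xB0E5 = 0x1ACA4 → wrap carry → 0xACA5
  0xACA5 + 0xD9B3 = 0x18658 → wrap carry → 0x8659
One's-complement sum = 0x8659.
Checksum = ~0x8659 & 0xFFFF = 0x79A6.

79A6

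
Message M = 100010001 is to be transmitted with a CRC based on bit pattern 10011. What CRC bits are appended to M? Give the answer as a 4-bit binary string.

Append 4 zeros: 1000100010000. Divide by 10011 (XOR where the leading bit is 1):
  pos 0: 10001 XOR 10011 = 00010
  pos 3: 10000 XOR 10011 = 00011
  pos 6: 11100 XOR 10011 = 01111
  pos 7: 11110 XOR 10011 = 01101
  pos 8: 11010 XOR 10011 = 01001
Remainder (last 4 bits) = 1001. This is the CRC / FCS.

1001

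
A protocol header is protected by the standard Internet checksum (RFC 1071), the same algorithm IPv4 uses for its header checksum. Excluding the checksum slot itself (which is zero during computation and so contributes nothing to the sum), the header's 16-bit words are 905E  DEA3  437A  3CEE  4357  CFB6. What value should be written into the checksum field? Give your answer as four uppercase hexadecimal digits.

FD86

One's-complement addition (fold any carry out of bit 15 back into bit 0):
  0x905E + 0xDEA3 = 0x16F01 → wrap carry → 0x6F02
  0x6F02 + 0x437A = 0x0B27C
  0xB27C + 0x3CEE = 0x0EF6A
  0xEF6A + 0x4357 = 0x132C1 → wrap carry → 0x32C2
  0x32C2 + 0xCFB6 = 0x10278 → wrap carry → 0x0279
One's-complement sum = 0x0279.
Checksum = ~0x0279 & 0xFFFF = 0xFD86.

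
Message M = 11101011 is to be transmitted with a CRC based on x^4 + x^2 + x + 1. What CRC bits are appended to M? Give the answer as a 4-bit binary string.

Append 4 zeros: 111010110000. Divide by 10111 (XOR where the leading bit is 1):
  pos 0: 11101 XOR 10111 = 01010
  pos 1: 10100 XOR 10111 = 00011
  pos 4: 11110 XOR 10111 = 01001
  pos 5: 10010 XOR 10111 = 00101
  pos 7: 10100 XOR 10111 = 00011
Remainder (last 4 bits) = 0011. This is the CRC / FCS.

0011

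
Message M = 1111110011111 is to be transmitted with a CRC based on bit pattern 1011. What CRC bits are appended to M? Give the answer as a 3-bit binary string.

010

Append 3 zeros: 1111110011111000. Divide by 1011 (XOR where the leading bit is 1):
  pos 0: 1111 XOR 1011 = 0100
  pos 1: 1001 XOR 1011 = 0010
  pos 3: 1010 XOR 1011 = 0001
  pos 6: 1011 XOR 1011 = 0000
  pos 10: 1110 XOR 1011 = 0101
  pos 11: 1010 XOR 1011 = 0001
Remainder (last 3 bits) = 010. This is the CRC / FCS.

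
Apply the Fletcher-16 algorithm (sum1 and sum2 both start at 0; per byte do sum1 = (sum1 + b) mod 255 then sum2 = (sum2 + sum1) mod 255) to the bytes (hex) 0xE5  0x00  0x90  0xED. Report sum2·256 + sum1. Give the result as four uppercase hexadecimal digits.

A664

Running sums (mod 255):
  after byte 0 (0xE5): sum1=229, sum2=229
  after byte 1 (0x00): sum1=229, sum2=203
  after byte 2 (0x90): sum1=118, sum2=66
  after byte 3 (0xED): sum1=100, sum2=166
Checksum = sum2·256 + sum1 = 166·256 + 100 = 42596 = 0xA664.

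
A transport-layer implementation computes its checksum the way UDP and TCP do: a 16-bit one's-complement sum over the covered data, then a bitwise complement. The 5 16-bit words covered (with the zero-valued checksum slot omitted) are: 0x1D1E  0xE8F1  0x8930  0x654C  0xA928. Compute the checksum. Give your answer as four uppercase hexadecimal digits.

One's-complement addition (fold any carry out of bit 15 back into bit 0):
  0x1D1E + 0xE8F1 = 0x1060F → wrap carry → 0x0610
  0x0610 + 0x8930 = 0x08F40
  0x8F40 + 0x654C = 0x0F48C
  0xF48C + 0xA928 = 0x19DB4 → wrap carry → 0x9DB5
One's-complement sum = 0x9DB5.
Checksum = ~0x9DB5 & 0xFFFF = 0x624A.

624A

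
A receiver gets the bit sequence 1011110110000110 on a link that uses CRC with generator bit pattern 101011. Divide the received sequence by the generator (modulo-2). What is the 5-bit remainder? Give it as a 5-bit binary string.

10101

Modulo-2 division of 1011110110000110 by 101011:
  pos 0: 101111 XOR 101011 = 000100
  pos 3: 100011 XOR 101011 = 001000
  pos 5: 100000 XOR 101011 = 001011
  pos 7: 101100 XOR 101011 = 000111
  pos 10: 111110 XOR 101011 = 010101
Remainder = 10101 (nonzero — an error is detected).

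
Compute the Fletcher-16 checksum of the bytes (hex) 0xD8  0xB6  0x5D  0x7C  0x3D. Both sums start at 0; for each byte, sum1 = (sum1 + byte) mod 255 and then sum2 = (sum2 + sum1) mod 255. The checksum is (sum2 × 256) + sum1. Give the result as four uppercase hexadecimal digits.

Running sums (mod 255):
  after byte 0 (0xD8): sum1=216, sum2=216
  after byte 1 (0xB6): sum1=143, sum2=104
  after byte 2 (0x5D): sum1=236, sum2=85
  after byte 3 (0x7C): sum1=105, sum2=190
  after byte 4 (0x3D): sum1=166, sum2=101
Checksum = sum2·256 + sum1 = 101·256 + 166 = 26022 = 0x65A6.

65A6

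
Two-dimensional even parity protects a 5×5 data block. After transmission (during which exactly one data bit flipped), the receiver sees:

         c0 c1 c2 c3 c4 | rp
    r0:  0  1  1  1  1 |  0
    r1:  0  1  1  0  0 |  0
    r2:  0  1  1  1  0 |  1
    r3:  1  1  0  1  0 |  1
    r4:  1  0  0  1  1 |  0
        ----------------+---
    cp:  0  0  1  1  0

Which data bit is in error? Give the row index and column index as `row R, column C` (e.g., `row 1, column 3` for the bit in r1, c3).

row 4, column 3

Recompute each row's even parity and compare to rp:
  r0: data parity 0, sent rp 0 → ok
  r1: data parity 0, sent rp 0 → ok
  r2: data parity 1, sent rp 1 → ok
  r3: data parity 1, sent rp 1 → ok
  r4: data parity 1, sent rp 0 → mismatch
Recompute each column's even parity and compare to cp:
  c0: data parity 0, sent cp 0 → ok
  c1: data parity 0, sent cp 0 → ok
  c2: data parity 1, sent cp 1 → ok
  c3: data parity 0, sent cp 1 → mismatch
  c4: data parity 0, sent cp 0 → ok
Exactly one row (r4) and one column (c3) fail → the flipped bit is at their intersection.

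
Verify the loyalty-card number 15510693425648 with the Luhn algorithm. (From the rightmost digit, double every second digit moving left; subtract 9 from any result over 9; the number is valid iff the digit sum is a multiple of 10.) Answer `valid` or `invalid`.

From the right, keep odd positions and double even positions (subtract 9 from any doubled value over 9):
  doubled (positions 2,4,...): 8 1 8 9 0 1 2 → sum 29
  kept (positions 1,3,...): 8 6 2 3 6 1 5 → sum 31
Total = 60.
60 mod 10 = 0, so the number is valid.

valid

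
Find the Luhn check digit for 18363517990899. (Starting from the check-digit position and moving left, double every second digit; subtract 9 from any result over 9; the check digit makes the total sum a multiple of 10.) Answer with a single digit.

Partial digits right→left: 9 9 8 0 9 9 7 1 5 3 6 3 8 1
Double every second digit counting from the check-digit position (so the 1st, 3rd, 5th, ... of the partial from the right).
  doubled (with −9 where >9): 9 7 9 5 1 3 7 → sum 41
  kept as-is: 9 0 9 1 3 3 1 → sum 26
Total = 41 + 26 = 67.
Check digit = (10 − (67 mod 10)) mod 10 = 3.

3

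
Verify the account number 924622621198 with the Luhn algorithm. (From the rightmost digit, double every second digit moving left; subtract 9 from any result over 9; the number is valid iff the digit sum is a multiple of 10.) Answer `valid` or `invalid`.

From the right, keep odd positions and double even positions (subtract 9 from any doubled value over 9):
  doubled (positions 2,4,...): 9 2 3 4 8 9 → sum 35
  kept (positions 1,3,...): 8 1 2 2 6 2 → sum 21
Total = 56.
56 mod 10 = 6, so the number is invalid.

invalid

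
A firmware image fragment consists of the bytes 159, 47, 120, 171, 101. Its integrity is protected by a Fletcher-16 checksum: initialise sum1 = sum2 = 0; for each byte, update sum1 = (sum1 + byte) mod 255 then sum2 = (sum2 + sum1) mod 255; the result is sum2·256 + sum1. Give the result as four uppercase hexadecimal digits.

0158

Running sums (mod 255):
  after byte 0 (159): sum1=159, sum2=159
  after byte 1 (47): sum1=206, sum2=110
  after byte 2 (120): sum1=71, sum2=181
  after byte 3 (171): sum1=242, sum2=168
  after byte 4 (101): sum1=88, sum2=1
Checksum = sum2·256 + sum1 = 1·256 + 88 = 344 = 0x0158.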